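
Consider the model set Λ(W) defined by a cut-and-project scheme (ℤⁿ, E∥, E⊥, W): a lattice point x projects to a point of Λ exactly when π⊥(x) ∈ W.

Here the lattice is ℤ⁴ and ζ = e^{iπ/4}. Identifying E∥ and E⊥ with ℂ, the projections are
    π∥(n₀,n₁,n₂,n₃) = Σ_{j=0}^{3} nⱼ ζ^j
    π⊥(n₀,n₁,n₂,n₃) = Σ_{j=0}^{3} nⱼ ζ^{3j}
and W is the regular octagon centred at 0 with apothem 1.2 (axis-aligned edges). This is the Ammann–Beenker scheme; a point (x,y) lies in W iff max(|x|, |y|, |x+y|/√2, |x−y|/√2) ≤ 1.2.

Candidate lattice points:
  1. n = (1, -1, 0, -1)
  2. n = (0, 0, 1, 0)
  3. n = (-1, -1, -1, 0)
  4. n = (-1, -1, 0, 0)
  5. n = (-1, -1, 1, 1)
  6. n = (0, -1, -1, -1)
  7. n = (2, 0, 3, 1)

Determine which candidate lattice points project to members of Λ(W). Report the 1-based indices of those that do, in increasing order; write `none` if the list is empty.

With ζ = e^{iπ/4} the internal vectors are ζ^0,ζ^3,ζ^6,ζ^9.
candidate 1: n = (1, -1, 0, -1) → π⊥ ≈ (+1.0000, -1.4142); max(|x|,|y|,|x±y|/√2) = 1.7071 > 1.2 ⇒ ∉ W
candidate 2: n = (0, 0, 1, 0) → π⊥ ≈ (+0.0000, -1.0000); max(|x|,|y|,|x±y|/√2) = 1.0000 ≤ 1.2 ⇒ ∈ W
candidate 3: n = (-1, -1, -1, 0) → π⊥ ≈ (-0.2929, +0.2929); max(|x|,|y|,|x±y|/√2) = 0.4142 ≤ 1.2 ⇒ ∈ W
candidate 4: n = (-1, -1, 0, 0) → π⊥ ≈ (-0.2929, -0.7071); max(|x|,|y|,|x±y|/√2) = 0.7071 ≤ 1.2 ⇒ ∈ W
candidate 5: n = (-1, -1, 1, 1) → π⊥ ≈ (+0.4142, -1.0000); max(|x|,|y|,|x±y|/√2) = 1.0000 ≤ 1.2 ⇒ ∈ W
candidate 6: n = (0, -1, -1, -1) → π⊥ ≈ (+0.0000, -0.4142); max(|x|,|y|,|x±y|/√2) = 0.4142 ≤ 1.2 ⇒ ∈ W
candidate 7: n = (2, 0, 3, 1) → π⊥ ≈ (+2.7071, -2.2929); max(|x|,|y|,|x±y|/√2) = 3.5355 > 1.2 ⇒ ∉ W

2, 3, 4, 5, 6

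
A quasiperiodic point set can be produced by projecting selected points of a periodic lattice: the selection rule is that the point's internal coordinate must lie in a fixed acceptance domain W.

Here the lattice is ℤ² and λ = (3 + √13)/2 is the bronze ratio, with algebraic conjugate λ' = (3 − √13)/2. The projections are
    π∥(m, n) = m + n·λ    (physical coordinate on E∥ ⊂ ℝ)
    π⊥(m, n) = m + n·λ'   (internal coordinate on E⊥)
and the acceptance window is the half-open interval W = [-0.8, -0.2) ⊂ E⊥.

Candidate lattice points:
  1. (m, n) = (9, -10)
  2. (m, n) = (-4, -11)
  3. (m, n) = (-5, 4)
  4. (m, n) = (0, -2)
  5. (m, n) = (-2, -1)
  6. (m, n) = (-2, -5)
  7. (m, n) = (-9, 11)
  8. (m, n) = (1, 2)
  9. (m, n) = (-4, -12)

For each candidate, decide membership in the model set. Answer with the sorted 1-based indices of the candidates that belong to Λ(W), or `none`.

2, 6, 9

Numerically λ ≈ 3.302776 and λ' = −1/λ ≈ -0.302776.
candidate 1: (m,n)=(9,-10) → π∥ = 9-10·λ ≈ -24.027756, π⊥ = 9-10·λ' ≈ 12.027756 ∉ [-0.8, -0.2) ⇒ out
candidate 2: (m,n)=(-4,-11) → π∥ = -4-11·λ ≈ -40.330532, π⊥ = -4-11·λ' ≈ -0.669468 ∈ [-0.8, -0.2) ⇒ IN Λ
candidate 3: (m,n)=(-5,4) → π∥ = -5+4·λ ≈ 8.211103, π⊥ = -5+4·λ' ≈ -6.211103 ∉ [-0.8, -0.2) ⇒ out
candidate 4: (m,n)=(0,-2) → π∥ = 0-2·λ ≈ -6.605551, π⊥ = 0-2·λ' ≈ 0.605551 ∉ [-0.8, -0.2) ⇒ out
candidate 5: (m,n)=(-2,-1) → π∥ = -2-1·λ ≈ -5.302776, π⊥ = -2-1·λ' ≈ -1.697224 ∉ [-0.8, -0.2) ⇒ out
candidate 6: (m,n)=(-2,-5) → π∥ = -2-5·λ ≈ -18.513878, π⊥ = -2-5·λ' ≈ -0.486122 ∈ [-0.8, -0.2) ⇒ IN Λ
candidate 7: (m,n)=(-9,11) → π∥ = -9+11·λ ≈ 27.330532, π⊥ = -9+11·λ' ≈ -12.330532 ∉ [-0.8, -0.2) ⇒ out
candidate 8: (m,n)=(1,2) → π∥ = 1+2·λ ≈ 7.605551, π⊥ = 1+2·λ' ≈ 0.394449 ∉ [-0.8, -0.2) ⇒ out
candidate 9: (m,n)=(-4,-12) → π∥ = -4-12·λ ≈ -43.633308, π⊥ = -4-12·λ' ≈ -0.366692 ∈ [-0.8, -0.2) ⇒ IN Λ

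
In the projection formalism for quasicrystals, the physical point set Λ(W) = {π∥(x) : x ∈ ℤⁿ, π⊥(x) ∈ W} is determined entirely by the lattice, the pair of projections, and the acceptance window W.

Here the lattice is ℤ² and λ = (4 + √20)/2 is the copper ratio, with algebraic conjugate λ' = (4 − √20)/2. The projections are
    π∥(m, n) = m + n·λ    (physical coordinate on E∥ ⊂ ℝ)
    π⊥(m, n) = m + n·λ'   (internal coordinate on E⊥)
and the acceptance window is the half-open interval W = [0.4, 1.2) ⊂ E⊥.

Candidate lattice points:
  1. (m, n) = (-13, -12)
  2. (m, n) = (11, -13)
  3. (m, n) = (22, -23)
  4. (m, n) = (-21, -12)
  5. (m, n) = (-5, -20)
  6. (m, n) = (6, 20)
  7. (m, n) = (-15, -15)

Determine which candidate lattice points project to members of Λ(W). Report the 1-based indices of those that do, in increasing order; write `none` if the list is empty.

none

Compute λ' = (4−√20)/2 = -0.23607, so π⊥(m,n) = m -0.23607·n.
#1 (-13,-12): internal coord -13 + (-12)·λ' = -10.16718; -10.16718 ∉ [0.4, 1.2) → out
#2 (11,-13): internal coord 11 + (-13)·λ' = +14.06888; +14.06888 ∉ [0.4, 1.2) → out
#3 (22,-23): internal coord 22 + (-23)·λ' = +27.42956; +27.42956 ∉ [0.4, 1.2) → out
#4 (-21,-12): internal coord -21 + (-12)·λ' = -18.16718; -18.16718 ∉ [0.4, 1.2) → out
#5 (-5,-20): internal coord -5 + (-20)·λ' = -0.27864; -0.27864 ∉ [0.4, 1.2) → out
#6 (6,20): internal coord 6 + (20)·λ' = +1.27864; +1.27864 ∉ [0.4, 1.2) → out
#7 (-15,-15): internal coord -15 + (-15)·λ' = -11.45898; -11.45898 ∉ [0.4, 1.2) → out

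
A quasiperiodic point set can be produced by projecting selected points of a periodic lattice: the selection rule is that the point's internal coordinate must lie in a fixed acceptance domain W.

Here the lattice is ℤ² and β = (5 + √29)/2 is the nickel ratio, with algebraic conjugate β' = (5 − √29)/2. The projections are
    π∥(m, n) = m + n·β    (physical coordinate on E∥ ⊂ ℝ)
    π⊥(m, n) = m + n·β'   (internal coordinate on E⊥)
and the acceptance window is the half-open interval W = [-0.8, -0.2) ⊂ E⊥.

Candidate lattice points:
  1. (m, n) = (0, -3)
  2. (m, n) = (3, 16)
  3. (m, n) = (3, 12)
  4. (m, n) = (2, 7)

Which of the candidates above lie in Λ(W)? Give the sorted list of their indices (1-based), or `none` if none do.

none

Compute β' = (5−√29)/2 = -0.19258, so π⊥(m,n) = m -0.19258·n.
candidate 1: (m,n)=(0,-3) → π∥ = 0-3·β ≈ -15.57775, π⊥ = 0-3·β' ≈ 0.57775 ∉ [-0.8, -0.2) ⇒ out
candidate 2: (m,n)=(3,16) → π∥ = 3+16·β ≈ 86.08132, π⊥ = 3+16·β' ≈ -0.08132 ∉ [-0.8, -0.2) ⇒ out
candidate 3: (m,n)=(3,12) → π∥ = 3+12·β ≈ 65.31099, π⊥ = 3+12·β' ≈ 0.68901 ∉ [-0.8, -0.2) ⇒ out
candidate 4: (m,n)=(2,7) → π∥ = 2+7·β ≈ 38.34808, π⊥ = 2+7·β' ≈ 0.65192 ∉ [-0.8, -0.2) ⇒ out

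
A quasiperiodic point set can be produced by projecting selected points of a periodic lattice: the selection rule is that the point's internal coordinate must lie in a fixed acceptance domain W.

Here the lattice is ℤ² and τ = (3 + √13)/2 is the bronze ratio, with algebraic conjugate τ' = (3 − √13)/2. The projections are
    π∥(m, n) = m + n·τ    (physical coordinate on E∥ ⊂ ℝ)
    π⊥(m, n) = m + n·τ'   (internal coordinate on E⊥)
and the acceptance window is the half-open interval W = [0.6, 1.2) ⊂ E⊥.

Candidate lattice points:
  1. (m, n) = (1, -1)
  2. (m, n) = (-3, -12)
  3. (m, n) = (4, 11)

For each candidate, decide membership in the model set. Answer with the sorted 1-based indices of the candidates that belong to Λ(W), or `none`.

2, 3

Numerically τ ≈ 3.3028 and τ' = −1/τ ≈ -0.3028.
#1 (1,-1): internal coord 1 + (-1)·τ' = +1.3028; +1.3028 ∉ [0.6, 1.2) → out
#2 (-3,-12): internal coord -3 + (-12)·τ' = +0.6333; +0.6333 ∈ [0.6, 1.2) → IN Λ
#3 (4,11): internal coord 4 + (11)·τ' = +0.6695; +0.6695 ∈ [0.6, 1.2) → IN Λ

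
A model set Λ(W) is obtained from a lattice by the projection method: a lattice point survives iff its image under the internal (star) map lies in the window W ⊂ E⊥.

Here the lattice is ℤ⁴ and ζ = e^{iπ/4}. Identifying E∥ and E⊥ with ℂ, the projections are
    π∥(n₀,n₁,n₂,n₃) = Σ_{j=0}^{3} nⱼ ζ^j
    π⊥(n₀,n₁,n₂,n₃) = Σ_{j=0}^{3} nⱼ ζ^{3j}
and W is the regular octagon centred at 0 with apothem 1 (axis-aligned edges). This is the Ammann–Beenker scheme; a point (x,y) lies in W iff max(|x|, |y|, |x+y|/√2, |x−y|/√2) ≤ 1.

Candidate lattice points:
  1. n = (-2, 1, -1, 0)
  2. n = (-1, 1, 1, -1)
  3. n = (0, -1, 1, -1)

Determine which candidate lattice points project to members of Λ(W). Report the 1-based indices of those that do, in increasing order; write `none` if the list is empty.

none

π⊥(n) = n₀ + n₁ζ³ + n₂ζ⁶ + n₃ζ⁹ where ζ = e^{iπ/4}.
#1 (-2, 1, -1, 0): internal (-2.7071, 1.7071); octagon support 3.1213 vs apothem 1 → ∉ W
#2 (-1, 1, 1, -1): internal (-2.4142, -1.0000); octagon support 2.4142 vs apothem 1 → ∉ W
#3 (0, -1, 1, -1): internal (0.0000, -2.4142); octagon support 2.4142 vs apothem 1 → ∉ W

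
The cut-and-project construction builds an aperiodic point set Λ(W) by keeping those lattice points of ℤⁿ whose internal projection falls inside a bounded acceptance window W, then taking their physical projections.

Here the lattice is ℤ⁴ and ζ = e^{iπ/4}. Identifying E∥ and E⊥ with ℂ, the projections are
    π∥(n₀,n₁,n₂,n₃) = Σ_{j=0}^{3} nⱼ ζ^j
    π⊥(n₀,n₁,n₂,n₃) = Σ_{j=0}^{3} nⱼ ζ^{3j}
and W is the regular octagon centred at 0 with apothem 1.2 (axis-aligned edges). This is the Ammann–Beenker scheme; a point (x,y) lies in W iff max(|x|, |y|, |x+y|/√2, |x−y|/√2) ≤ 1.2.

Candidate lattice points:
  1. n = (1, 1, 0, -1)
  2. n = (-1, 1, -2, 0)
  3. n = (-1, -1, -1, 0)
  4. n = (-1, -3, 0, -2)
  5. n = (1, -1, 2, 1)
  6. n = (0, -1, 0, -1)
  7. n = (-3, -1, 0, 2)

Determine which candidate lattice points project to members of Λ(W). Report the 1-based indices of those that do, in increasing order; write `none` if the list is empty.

With ζ = e^{iπ/4} the internal vectors are ζ^0,ζ^3,ζ^6,ζ^9.
#1 (1, 1, 0, -1): internal (-0.41421, 0.00000); octagon support 0.41421 vs apothem 1.2 → ∈ W
#2 (-1, 1, -2, 0): internal (-1.70711, 2.70711); octagon support 3.12132 vs apothem 1.2 → ∉ W
#3 (-1, -1, -1, 0): internal (-0.29289, 0.29289); octagon support 0.41421 vs apothem 1.2 → ∈ W
#4 (-1, -3, 0, -2): internal (-0.29289, -3.53553); octagon support 3.53553 vs apothem 1.2 → ∉ W
#5 (1, -1, 2, 1): internal (2.41421, -2.00000); octagon support 3.12132 vs apothem 1.2 → ∉ W
#6 (0, -1, 0, -1): internal (0.00000, -1.41421); octagon support 1.41421 vs apothem 1.2 → ∉ W
#7 (-3, -1, 0, 2): internal (-0.87868, 0.70711); octagon support 1.12132 vs apothem 1.2 → ∈ W

1, 3, 7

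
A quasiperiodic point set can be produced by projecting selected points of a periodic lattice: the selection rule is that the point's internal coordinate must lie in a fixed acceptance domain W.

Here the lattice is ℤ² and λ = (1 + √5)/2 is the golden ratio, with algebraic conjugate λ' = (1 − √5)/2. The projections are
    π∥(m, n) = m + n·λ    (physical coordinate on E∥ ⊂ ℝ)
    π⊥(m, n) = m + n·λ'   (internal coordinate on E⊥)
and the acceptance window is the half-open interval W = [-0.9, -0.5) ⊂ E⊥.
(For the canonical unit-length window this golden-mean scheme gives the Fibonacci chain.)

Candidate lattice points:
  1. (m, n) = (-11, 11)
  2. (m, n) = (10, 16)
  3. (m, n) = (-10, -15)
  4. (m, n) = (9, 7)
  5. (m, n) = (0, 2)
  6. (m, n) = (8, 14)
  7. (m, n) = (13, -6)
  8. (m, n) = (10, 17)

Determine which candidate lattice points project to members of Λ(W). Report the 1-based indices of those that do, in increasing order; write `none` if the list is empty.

3, 6, 8

Numerically λ ≈ 1.618034 and λ' = −1/λ ≈ -0.618034.
#1 (-11,11): internal coord -11 + (11)·λ' = -17.798374; -17.798374 ∉ [-0.9, -0.5) → out
#2 (10,16): internal coord 10 + (16)·λ' = +0.111456; +0.111456 ∉ [-0.9, -0.5) → out
#3 (-10,-15): internal coord -10 + (-15)·λ' = -0.729490; -0.729490 ∈ [-0.9, -0.5) → IN Λ
#4 (9,7): internal coord 9 + (7)·λ' = +4.673762; +4.673762 ∉ [-0.9, -0.5) → out
#5 (0,2): internal coord 0 + (2)·λ' = -1.236068; -1.236068 ∉ [-0.9, -0.5) → out
#6 (8,14): internal coord 8 + (14)·λ' = -0.652476; -0.652476 ∈ [-0.9, -0.5) → IN Λ
#7 (13,-6): internal coord 13 + (-6)·λ' = +16.708204; +16.708204 ∉ [-0.9, -0.5) → out
#8 (10,17): internal coord 10 + (17)·λ' = -0.506578; -0.506578 ∈ [-0.9, -0.5) → IN Λ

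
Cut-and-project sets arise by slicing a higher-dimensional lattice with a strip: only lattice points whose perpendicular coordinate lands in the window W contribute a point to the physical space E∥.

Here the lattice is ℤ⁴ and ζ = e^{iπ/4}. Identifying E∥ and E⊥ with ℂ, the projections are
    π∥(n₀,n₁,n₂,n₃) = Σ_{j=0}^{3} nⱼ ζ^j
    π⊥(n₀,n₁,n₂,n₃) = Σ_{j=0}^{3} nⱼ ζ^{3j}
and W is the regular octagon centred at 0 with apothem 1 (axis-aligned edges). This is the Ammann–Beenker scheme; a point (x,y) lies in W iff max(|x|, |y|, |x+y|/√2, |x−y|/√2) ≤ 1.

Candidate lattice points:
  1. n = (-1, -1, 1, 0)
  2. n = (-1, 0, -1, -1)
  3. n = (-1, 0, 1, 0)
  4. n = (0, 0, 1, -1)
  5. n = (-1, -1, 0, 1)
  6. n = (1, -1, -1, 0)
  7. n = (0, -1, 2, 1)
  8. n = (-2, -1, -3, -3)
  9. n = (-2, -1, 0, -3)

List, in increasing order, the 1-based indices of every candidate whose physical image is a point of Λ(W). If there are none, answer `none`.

π⊥(n) = n₀ + n₁ζ³ + n₂ζ⁶ + n₃ζ⁹ where ζ = e^{iπ/4}.
candidate 1: n = (-1, -1, 1, 0) → π⊥ ≈ (-0.29289, -1.70711); max(|x|,|y|,|x±y|/√2) = 1.70711 > 1 ⇒ ∉ W
candidate 2: n = (-1, 0, -1, -1) → π⊥ ≈ (-1.70711, +0.29289); max(|x|,|y|,|x±y|/√2) = 1.70711 > 1 ⇒ ∉ W
candidate 3: n = (-1, 0, 1, 0) → π⊥ ≈ (-1.00000, -1.00000); max(|x|,|y|,|x±y|/√2) = 1.41421 > 1 ⇒ ∉ W
candidate 4: n = (0, 0, 1, -1) → π⊥ ≈ (-0.70711, -1.70711); max(|x|,|y|,|x±y|/√2) = 1.70711 > 1 ⇒ ∉ W
candidate 5: n = (-1, -1, 0, 1) → π⊥ ≈ (+0.41421, +0.00000); max(|x|,|y|,|x±y|/√2) = 0.41421 ≤ 1 ⇒ ∈ W
candidate 6: n = (1, -1, -1, 0) → π⊥ ≈ (+1.70711, +0.29289); max(|x|,|y|,|x±y|/√2) = 1.70711 > 1 ⇒ ∉ W
candidate 7: n = (0, -1, 2, 1) → π⊥ ≈ (+1.41421, -2.00000); max(|x|,|y|,|x±y|/√2) = 2.41421 > 1 ⇒ ∉ W
candidate 8: n = (-2, -1, -3, -3) → π⊥ ≈ (-3.41421, +0.17157); max(|x|,|y|,|x±y|/√2) = 3.41421 > 1 ⇒ ∉ W
candidate 9: n = (-2, -1, 0, -3) → π⊥ ≈ (-3.41421, -2.82843); max(|x|,|y|,|x±y|/√2) = 4.41421 > 1 ⇒ ∉ W

5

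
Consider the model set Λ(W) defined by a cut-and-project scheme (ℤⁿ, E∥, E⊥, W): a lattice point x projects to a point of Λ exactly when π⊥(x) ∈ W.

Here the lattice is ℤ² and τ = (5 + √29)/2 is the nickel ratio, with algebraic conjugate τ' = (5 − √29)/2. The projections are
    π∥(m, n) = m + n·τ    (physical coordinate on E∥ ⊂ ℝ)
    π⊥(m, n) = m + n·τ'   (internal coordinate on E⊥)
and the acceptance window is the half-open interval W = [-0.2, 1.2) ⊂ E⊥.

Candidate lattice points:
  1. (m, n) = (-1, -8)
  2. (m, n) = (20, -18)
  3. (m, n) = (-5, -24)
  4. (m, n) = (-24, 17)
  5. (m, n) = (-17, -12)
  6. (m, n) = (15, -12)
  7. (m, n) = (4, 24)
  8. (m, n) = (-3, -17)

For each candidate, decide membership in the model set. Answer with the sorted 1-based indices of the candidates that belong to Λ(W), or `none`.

1, 8

τ' = (5−√29)/2 ≈ -0.19258.
[1] lift (-1,-8): star map gives 0.54066; window check -0.2 ≤ 0.54066 < 1.2 is true → IN Λ
[2] lift (20,-18): star map gives 23.46648; window check -0.2 ≤ 23.46648 < 1.2 is false → out
[3] lift (-5,-24): star map gives -0.37802; window check -0.2 ≤ -0.37802 < 1.2 is false → out
[4] lift (-24,17): star map gives -27.27390; window check -0.2 ≤ -27.27390 < 1.2 is false → out
[5] lift (-17,-12): star map gives -14.68901; window check -0.2 ≤ -14.68901 < 1.2 is false → out
[6] lift (15,-12): star map gives 17.31099; window check -0.2 ≤ 17.31099 < 1.2 is false → out
[7] lift (4,24): star map gives -0.62198; window check -0.2 ≤ -0.62198 < 1.2 is false → out
[8] lift (-3,-17): star map gives 0.27390; window check -0.2 ≤ 0.27390 < 1.2 is true → IN Λ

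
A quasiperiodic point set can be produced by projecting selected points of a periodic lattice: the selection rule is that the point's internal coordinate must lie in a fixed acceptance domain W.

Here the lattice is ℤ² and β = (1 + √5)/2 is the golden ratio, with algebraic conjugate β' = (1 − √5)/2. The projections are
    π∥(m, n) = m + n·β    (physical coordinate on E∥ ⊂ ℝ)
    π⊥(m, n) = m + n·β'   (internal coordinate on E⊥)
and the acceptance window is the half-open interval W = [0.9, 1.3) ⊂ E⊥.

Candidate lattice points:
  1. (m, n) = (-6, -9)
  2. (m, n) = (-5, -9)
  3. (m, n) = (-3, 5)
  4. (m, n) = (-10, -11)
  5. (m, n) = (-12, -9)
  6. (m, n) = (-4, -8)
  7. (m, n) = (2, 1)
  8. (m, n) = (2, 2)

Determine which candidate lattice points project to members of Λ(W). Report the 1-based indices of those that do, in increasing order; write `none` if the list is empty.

β' = (1−√5)/2 ≈ -0.618034.
candidate 1: (m,n)=(-6,-9) → π∥ = -6-9·β ≈ -20.562306, π⊥ = -6-9·β' ≈ -0.437694 ∉ [0.9, 1.3) ⇒ out
candidate 2: (m,n)=(-5,-9) → π∥ = -5-9·β ≈ -19.562306, π⊥ = -5-9·β' ≈ 0.562306 ∉ [0.9, 1.3) ⇒ out
candidate 3: (m,n)=(-3,5) → π∥ = -3+5·β ≈ 5.090170, π⊥ = -3+5·β' ≈ -6.090170 ∉ [0.9, 1.3) ⇒ out
candidate 4: (m,n)=(-10,-11) → π∥ = -10-11·β ≈ -27.798374, π⊥ = -10-11·β' ≈ -3.201626 ∉ [0.9, 1.3) ⇒ out
candidate 5: (m,n)=(-12,-9) → π∥ = -12-9·β ≈ -26.562306, π⊥ = -12-9·β' ≈ -6.437694 ∉ [0.9, 1.3) ⇒ out
candidate 6: (m,n)=(-4,-8) → π∥ = -4-8·β ≈ -16.944272, π⊥ = -4-8·β' ≈ 0.944272 ∈ [0.9, 1.3) ⇒ IN Λ
candidate 7: (m,n)=(2,1) → π∥ = 2+1·β ≈ 3.618034, π⊥ = 2+1·β' ≈ 1.381966 ∉ [0.9, 1.3) ⇒ out
candidate 8: (m,n)=(2,2) → π∥ = 2+2·β ≈ 5.236068, π⊥ = 2+2·β' ≈ 0.763932 ∉ [0.9, 1.3) ⇒ out

6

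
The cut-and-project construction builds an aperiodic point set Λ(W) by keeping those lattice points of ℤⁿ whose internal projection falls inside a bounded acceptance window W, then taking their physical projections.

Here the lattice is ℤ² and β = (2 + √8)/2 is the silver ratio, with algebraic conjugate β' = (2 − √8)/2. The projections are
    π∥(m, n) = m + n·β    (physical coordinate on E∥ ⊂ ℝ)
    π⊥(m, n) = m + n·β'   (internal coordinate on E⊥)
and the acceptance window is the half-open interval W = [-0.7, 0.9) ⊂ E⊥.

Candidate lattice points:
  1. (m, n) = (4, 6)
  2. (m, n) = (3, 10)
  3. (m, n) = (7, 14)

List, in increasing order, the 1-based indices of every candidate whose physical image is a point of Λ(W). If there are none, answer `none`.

β' = (2−√8)/2 ≈ -0.414214.
#1 (4,6): internal coord 4 + (6)·β' = +1.514719; +1.514719 ∉ [-0.7, 0.9) → out
#2 (3,10): internal coord 3 + (10)·β' = -1.142136; -1.142136 ∉ [-0.7, 0.9) → out
#3 (7,14): internal coord 7 + (14)·β' = +1.201010; +1.201010 ∉ [-0.7, 0.9) → out

none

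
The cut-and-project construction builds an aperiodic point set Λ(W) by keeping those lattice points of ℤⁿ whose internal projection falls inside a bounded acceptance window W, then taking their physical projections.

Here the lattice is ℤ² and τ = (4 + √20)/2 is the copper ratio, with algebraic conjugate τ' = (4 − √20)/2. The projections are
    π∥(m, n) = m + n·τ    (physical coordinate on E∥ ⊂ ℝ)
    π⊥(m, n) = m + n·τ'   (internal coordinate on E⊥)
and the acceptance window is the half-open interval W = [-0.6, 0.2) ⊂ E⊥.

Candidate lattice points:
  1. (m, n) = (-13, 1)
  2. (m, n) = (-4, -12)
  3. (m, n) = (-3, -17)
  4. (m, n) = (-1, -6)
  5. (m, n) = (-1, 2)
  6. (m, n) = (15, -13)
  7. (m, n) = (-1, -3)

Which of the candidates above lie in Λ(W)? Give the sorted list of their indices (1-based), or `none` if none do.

7

Compute τ' = (4−√20)/2 = -0.23607, so π⊥(m,n) = m -0.23607·n.
#1 (-13,1): internal coord -13 + (1)·τ' = -13.23607; -13.23607 ∉ [-0.6, 0.2) → out
#2 (-4,-12): internal coord -4 + (-12)·τ' = -1.16718; -1.16718 ∉ [-0.6, 0.2) → out
#3 (-3,-17): internal coord -3 + (-17)·τ' = +1.01316; +1.01316 ∉ [-0.6, 0.2) → out
#4 (-1,-6): internal coord -1 + (-6)·τ' = +0.41641; +0.41641 ∉ [-0.6, 0.2) → out
#5 (-1,2): internal coord -1 + (2)·τ' = -1.47214; -1.47214 ∉ [-0.6, 0.2) → out
#6 (15,-13): internal coord 15 + (-13)·τ' = +18.06888; +18.06888 ∉ [-0.6, 0.2) → out
#7 (-1,-3): internal coord -1 + (-3)·τ' = -0.29180; -0.29180 ∈ [-0.6, 0.2) → IN Λ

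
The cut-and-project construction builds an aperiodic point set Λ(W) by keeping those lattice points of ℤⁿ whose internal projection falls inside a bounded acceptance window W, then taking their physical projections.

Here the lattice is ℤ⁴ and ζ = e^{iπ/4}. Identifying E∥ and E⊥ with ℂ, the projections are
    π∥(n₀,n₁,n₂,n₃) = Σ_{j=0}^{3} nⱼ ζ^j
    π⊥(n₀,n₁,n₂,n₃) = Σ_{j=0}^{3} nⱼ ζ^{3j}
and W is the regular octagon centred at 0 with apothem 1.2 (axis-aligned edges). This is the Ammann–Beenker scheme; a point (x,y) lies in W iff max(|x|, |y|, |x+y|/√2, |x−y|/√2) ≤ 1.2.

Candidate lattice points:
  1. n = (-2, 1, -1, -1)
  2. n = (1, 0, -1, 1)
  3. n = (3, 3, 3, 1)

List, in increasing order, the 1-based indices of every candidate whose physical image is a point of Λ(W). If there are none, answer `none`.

none

π⊥(n) = n₀ + n₁ζ³ + n₂ζ⁶ + n₃ζ⁹ where ζ = e^{iπ/4}.
#1 (-2, 1, -1, -1): internal (-3.41421, 1.00000); octagon support 3.41421 vs apothem 1.2 → ∉ W
#2 (1, 0, -1, 1): internal (1.70711, 1.70711); octagon support 2.41421 vs apothem 1.2 → ∉ W
#3 (3, 3, 3, 1): internal (1.58579, -0.17157); octagon support 1.58579 vs apothem 1.2 → ∉ W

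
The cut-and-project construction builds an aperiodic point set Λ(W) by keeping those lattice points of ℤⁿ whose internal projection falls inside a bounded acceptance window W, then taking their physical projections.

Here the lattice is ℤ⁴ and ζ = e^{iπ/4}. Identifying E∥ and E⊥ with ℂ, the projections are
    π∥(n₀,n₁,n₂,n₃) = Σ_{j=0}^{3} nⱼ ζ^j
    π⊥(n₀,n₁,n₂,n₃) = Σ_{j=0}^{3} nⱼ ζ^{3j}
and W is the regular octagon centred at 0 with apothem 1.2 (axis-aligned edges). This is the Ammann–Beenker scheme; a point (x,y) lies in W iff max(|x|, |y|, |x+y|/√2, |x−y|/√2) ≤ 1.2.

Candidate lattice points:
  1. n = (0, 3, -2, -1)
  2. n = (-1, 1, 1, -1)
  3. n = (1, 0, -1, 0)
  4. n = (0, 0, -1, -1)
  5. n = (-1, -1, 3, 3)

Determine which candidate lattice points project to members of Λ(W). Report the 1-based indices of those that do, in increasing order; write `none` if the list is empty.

With ζ = e^{iπ/4} the internal vectors are ζ^0,ζ^3,ζ^6,ζ^9.
#1 (0, 3, -2, -1): internal (-2.8284, 3.4142); octagon support 4.4142 vs apothem 1.2 → ∉ W
#2 (-1, 1, 1, -1): internal (-2.4142, -1.0000); octagon support 2.4142 vs apothem 1.2 → ∉ W
#3 (1, 0, -1, 0): internal (1.0000, 1.0000); octagon support 1.4142 vs apothem 1.2 → ∉ W
#4 (0, 0, -1, -1): internal (-0.7071, 0.2929); octagon support 0.7071 vs apothem 1.2 → ∈ W
#5 (-1, -1, 3, 3): internal (1.8284, -1.5858); octagon support 2.4142 vs apothem 1.2 → ∉ W

4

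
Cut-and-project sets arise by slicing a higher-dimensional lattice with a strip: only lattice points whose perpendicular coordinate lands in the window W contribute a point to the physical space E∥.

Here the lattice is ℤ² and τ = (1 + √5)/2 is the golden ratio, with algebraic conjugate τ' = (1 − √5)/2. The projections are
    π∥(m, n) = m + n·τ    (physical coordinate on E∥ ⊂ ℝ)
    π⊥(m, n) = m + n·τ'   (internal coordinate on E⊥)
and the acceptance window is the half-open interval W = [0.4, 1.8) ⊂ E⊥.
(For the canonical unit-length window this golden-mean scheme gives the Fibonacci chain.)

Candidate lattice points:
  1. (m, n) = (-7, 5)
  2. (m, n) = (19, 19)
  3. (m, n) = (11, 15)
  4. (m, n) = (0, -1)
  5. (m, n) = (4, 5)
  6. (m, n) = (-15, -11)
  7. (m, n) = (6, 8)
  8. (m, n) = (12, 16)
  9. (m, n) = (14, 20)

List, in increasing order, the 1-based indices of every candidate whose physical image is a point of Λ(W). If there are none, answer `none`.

3, 4, 5, 7, 9

Numerically τ ≈ 1.6180 and τ' = −1/τ ≈ -0.6180.
[1] lift (-7,5): star map gives -10.0902; window check 0.4 ≤ -10.0902 < 1.8 is false → out
[2] lift (19,19): star map gives 7.2574; window check 0.4 ≤ 7.2574 < 1.8 is false → out
[3] lift (11,15): star map gives 1.7295; window check 0.4 ≤ 1.7295 < 1.8 is true → IN Λ
[4] lift (0,-1): star map gives 0.6180; window check 0.4 ≤ 0.6180 < 1.8 is true → IN Λ
[5] lift (4,5): star map gives 0.9098; window check 0.4 ≤ 0.9098 < 1.8 is true → IN Λ
[6] lift (-15,-11): star map gives -8.2016; window check 0.4 ≤ -8.2016 < 1.8 is false → out
[7] lift (6,8): star map gives 1.0557; window check 0.4 ≤ 1.0557 < 1.8 is true → IN Λ
[8] lift (12,16): star map gives 2.1115; window check 0.4 ≤ 2.1115 < 1.8 is false → out
[9] lift (14,20): star map gives 1.6393; window check 0.4 ≤ 1.6393 < 1.8 is true → IN Λ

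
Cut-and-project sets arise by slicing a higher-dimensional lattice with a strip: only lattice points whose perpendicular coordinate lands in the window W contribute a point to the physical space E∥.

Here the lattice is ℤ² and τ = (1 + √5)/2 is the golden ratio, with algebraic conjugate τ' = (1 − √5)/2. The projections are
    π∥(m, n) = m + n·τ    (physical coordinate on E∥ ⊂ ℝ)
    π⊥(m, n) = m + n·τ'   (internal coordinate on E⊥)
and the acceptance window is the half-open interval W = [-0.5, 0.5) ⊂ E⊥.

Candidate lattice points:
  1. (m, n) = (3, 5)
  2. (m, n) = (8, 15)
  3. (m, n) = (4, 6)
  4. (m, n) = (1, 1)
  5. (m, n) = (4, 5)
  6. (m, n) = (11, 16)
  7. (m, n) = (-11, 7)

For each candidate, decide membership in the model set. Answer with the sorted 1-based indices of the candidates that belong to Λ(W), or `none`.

Numerically τ ≈ 1.61803 and τ' = −1/τ ≈ -0.61803.
#1 (3,5): internal coord 3 + (5)·τ' = -0.09017; -0.09017 ∈ [-0.5, 0.5) → IN Λ
#2 (8,15): internal coord 8 + (15)·τ' = -1.27051; -1.27051 ∉ [-0.5, 0.5) → out
#3 (4,6): internal coord 4 + (6)·τ' = +0.29180; +0.29180 ∈ [-0.5, 0.5) → IN Λ
#4 (1,1): internal coord 1 + (1)·τ' = +0.38197; +0.38197 ∈ [-0.5, 0.5) → IN Λ
#5 (4,5): internal coord 4 + (5)·τ' = +0.90983; +0.90983 ∉ [-0.5, 0.5) → out
#6 (11,16): internal coord 11 + (16)·τ' = +1.11146; +1.11146 ∉ [-0.5, 0.5) → out
#7 (-11,7): internal coord -11 + (7)·τ' = -15.32624; -15.32624 ∉ [-0.5, 0.5) → out

1, 3, 4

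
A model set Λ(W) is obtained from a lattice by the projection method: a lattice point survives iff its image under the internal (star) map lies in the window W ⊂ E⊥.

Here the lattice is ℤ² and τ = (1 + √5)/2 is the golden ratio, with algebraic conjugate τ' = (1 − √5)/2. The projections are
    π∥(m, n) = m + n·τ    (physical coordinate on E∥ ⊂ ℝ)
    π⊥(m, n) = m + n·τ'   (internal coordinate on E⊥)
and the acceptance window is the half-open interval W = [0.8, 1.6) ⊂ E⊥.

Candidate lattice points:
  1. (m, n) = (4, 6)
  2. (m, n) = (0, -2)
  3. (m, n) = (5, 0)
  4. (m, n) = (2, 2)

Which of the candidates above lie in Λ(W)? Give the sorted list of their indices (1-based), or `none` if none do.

Numerically τ ≈ 1.6180 and τ' = −1/τ ≈ -0.6180.
#1 (4,6): internal coord 4 + (6)·τ' = +0.2918; +0.2918 ∉ [0.8, 1.6) → out
#2 (0,-2): internal coord 0 + (-2)·τ' = +1.2361; +1.2361 ∈ [0.8, 1.6) → IN Λ
#3 (5,0): internal coord 5 + (0)·τ' = +5.0000; +5.0000 ∉ [0.8, 1.6) → out
#4 (2,2): internal coord 2 + (2)·τ' = +0.7639; +0.7639 ∉ [0.8, 1.6) → out

2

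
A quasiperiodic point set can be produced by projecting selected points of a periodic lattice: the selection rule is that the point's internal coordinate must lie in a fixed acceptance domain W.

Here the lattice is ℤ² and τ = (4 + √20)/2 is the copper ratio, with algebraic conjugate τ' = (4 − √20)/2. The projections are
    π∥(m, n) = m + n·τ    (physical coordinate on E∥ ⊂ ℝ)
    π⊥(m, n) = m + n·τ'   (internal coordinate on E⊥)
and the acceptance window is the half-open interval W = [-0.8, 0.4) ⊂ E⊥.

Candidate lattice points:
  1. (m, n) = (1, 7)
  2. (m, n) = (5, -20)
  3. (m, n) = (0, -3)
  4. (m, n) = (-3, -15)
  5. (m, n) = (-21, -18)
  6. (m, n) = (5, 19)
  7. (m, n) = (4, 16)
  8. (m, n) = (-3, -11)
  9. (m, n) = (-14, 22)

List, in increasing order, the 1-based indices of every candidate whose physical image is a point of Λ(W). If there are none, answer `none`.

Numerically τ ≈ 4.2361 and τ' = −1/τ ≈ -0.2361.
candidate 1: (m,n)=(1,7) → π∥ = 1+7·τ ≈ 30.6525, π⊥ = 1+7·τ' ≈ -0.6525 ∈ [-0.8, 0.4) ⇒ IN Λ
candidate 2: (m,n)=(5,-20) → π∥ = 5-20·τ ≈ -79.7214, π⊥ = 5-20·τ' ≈ 9.7214 ∉ [-0.8, 0.4) ⇒ out
candidate 3: (m,n)=(0,-3) → π∥ = 0-3·τ ≈ -12.7082, π⊥ = 0-3·τ' ≈ 0.7082 ∉ [-0.8, 0.4) ⇒ out
candidate 4: (m,n)=(-3,-15) → π∥ = -3-15·τ ≈ -66.5410, π⊥ = -3-15·τ' ≈ 0.5410 ∉ [-0.8, 0.4) ⇒ out
candidate 5: (m,n)=(-21,-18) → π∥ = -21-18·τ ≈ -97.2492, π⊥ = -21-18·τ' ≈ -16.7508 ∉ [-0.8, 0.4) ⇒ out
candidate 6: (m,n)=(5,19) → π∥ = 5+19·τ ≈ 85.4853, π⊥ = 5+19·τ' ≈ 0.5147 ∉ [-0.8, 0.4) ⇒ out
candidate 7: (m,n)=(4,16) → π∥ = 4+16·τ ≈ 71.7771, π⊥ = 4+16·τ' ≈ 0.2229 ∈ [-0.8, 0.4) ⇒ IN Λ
candidate 8: (m,n)=(-3,-11) → π∥ = -3-11·τ ≈ -49.5967, π⊥ = -3-11·τ' ≈ -0.4033 ∈ [-0.8, 0.4) ⇒ IN Λ
candidate 9: (m,n)=(-14,22) → π∥ = -14+22·τ ≈ 79.1935, π⊥ = -14+22·τ' ≈ -19.1935 ∉ [-0.8, 0.4) ⇒ out

1, 7, 8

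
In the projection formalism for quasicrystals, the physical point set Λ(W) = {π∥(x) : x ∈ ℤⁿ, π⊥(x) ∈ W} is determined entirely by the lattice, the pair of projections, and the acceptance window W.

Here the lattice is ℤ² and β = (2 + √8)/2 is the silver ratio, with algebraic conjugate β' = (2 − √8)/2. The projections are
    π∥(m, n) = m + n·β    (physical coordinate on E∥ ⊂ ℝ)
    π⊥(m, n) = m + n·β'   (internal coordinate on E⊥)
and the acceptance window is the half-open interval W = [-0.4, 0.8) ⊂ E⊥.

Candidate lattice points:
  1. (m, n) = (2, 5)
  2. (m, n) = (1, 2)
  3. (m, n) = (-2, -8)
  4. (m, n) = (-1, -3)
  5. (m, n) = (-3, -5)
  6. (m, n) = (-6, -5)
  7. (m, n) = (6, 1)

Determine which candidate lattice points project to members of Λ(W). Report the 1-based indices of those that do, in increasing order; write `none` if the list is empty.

Numerically β ≈ 2.41421 and β' = −1/β ≈ -0.41421.
[1] lift (2,5): star map gives -0.07107; window check -0.4 ≤ -0.07107 < 0.8 is true → IN Λ
[2] lift (1,2): star map gives 0.17157; window check -0.4 ≤ 0.17157 < 0.8 is true → IN Λ
[3] lift (-2,-8): star map gives 1.31371; window check -0.4 ≤ 1.31371 < 0.8 is false → out
[4] lift (-1,-3): star map gives 0.24264; window check -0.4 ≤ 0.24264 < 0.8 is true → IN Λ
[5] lift (-3,-5): star map gives -0.92893; window check -0.4 ≤ -0.92893 < 0.8 is false → out
[6] lift (-6,-5): star map gives -3.92893; window check -0.4 ≤ -3.92893 < 0.8 is false → out
[7] lift (6,1): star map gives 5.58579; window check -0.4 ≤ 5.58579 < 0.8 is false → out

1, 2, 4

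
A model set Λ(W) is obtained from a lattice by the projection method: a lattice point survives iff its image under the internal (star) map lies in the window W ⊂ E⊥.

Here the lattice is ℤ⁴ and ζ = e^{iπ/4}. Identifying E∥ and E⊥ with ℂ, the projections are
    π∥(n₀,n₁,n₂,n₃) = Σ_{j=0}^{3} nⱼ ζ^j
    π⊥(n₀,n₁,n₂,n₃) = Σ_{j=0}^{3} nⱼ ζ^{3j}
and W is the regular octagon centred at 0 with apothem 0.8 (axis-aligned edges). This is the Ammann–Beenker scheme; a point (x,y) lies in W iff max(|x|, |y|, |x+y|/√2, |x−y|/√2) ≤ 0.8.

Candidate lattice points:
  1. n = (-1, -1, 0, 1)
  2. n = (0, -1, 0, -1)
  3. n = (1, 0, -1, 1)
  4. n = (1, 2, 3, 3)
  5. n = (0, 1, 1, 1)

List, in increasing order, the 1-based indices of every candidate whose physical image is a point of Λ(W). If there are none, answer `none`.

With ζ = e^{iπ/4} the internal vectors are ζ^0,ζ^3,ζ^6,ζ^9.
candidate 1: n = (-1, -1, 0, 1) → π⊥ ≈ (+0.41421, +0.00000); max(|x|,|y|,|x±y|/√2) = 0.41421 ≤ 0.8 ⇒ ∈ W
candidate 2: n = (0, -1, 0, -1) → π⊥ ≈ (+0.00000, -1.41421); max(|x|,|y|,|x±y|/√2) = 1.41421 > 0.8 ⇒ ∉ W
candidate 3: n = (1, 0, -1, 1) → π⊥ ≈ (+1.70711, +1.70711); max(|x|,|y|,|x±y|/√2) = 2.41421 > 0.8 ⇒ ∉ W
candidate 4: n = (1, 2, 3, 3) → π⊥ ≈ (+1.70711, +0.53553); max(|x|,|y|,|x±y|/√2) = 1.70711 > 0.8 ⇒ ∉ W
candidate 5: n = (0, 1, 1, 1) → π⊥ ≈ (+0.00000, +0.41421); max(|x|,|y|,|x±y|/√2) = 0.41421 ≤ 0.8 ⇒ ∈ W

1, 5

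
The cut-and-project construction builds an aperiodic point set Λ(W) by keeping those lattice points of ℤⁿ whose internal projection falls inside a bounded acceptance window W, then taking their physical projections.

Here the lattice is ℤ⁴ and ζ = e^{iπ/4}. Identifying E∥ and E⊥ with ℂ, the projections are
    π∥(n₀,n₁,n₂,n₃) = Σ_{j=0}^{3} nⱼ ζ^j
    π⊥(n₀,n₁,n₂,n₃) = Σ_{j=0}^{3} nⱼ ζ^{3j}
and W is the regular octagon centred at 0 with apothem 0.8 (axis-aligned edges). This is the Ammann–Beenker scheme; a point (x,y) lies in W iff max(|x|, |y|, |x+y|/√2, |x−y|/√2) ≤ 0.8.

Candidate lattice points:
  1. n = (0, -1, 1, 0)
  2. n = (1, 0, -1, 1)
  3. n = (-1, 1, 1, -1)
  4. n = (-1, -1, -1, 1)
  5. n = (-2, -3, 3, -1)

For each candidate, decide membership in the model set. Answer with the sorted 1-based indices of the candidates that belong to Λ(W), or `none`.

none

π⊥(n) = n₀ + n₁ζ³ + n₂ζ⁶ + n₃ζ⁹ where ζ = e^{iπ/4}.
candidate 1: n = (0, -1, 1, 0) → π⊥ ≈ (+0.707107, -1.707107); max(|x|,|y|,|x±y|/√2) = 1.707107 > 0.8 ⇒ ∉ W
candidate 2: n = (1, 0, -1, 1) → π⊥ ≈ (+1.707107, +1.707107); max(|x|,|y|,|x±y|/√2) = 2.414214 > 0.8 ⇒ ∉ W
candidate 3: n = (-1, 1, 1, -1) → π⊥ ≈ (-2.414214, -1.000000); max(|x|,|y|,|x±y|/√2) = 2.414214 > 0.8 ⇒ ∉ W
candidate 4: n = (-1, -1, -1, 1) → π⊥ ≈ (+0.414214, +1.000000); max(|x|,|y|,|x±y|/√2) = 1.000000 > 0.8 ⇒ ∉ W
candidate 5: n = (-2, -3, 3, -1) → π⊥ ≈ (-0.585786, -5.828427); max(|x|,|y|,|x±y|/√2) = 5.828427 > 0.8 ⇒ ∉ W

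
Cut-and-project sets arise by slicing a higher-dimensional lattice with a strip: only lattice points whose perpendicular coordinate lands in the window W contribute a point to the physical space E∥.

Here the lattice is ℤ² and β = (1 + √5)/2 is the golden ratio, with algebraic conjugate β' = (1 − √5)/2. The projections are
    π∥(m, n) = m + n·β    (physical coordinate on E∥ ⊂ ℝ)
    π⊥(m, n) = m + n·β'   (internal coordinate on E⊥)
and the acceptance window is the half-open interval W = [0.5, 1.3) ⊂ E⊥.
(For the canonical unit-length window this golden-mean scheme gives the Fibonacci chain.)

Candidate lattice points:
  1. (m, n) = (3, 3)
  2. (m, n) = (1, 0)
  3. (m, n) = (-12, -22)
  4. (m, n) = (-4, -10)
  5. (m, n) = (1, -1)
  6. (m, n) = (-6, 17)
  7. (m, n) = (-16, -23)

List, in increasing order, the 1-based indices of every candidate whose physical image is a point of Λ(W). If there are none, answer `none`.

Compute β' = (1−√5)/2 = -0.61803, so π⊥(m,n) = m -0.61803·n.
[1] lift (3,3): star map gives 1.14590; window check 0.5 ≤ 1.14590 < 1.3 is true → IN Λ
[2] lift (1,0): star map gives 1.00000; window check 0.5 ≤ 1.00000 < 1.3 is true → IN Λ
[3] lift (-12,-22): star map gives 1.59675; window check 0.5 ≤ 1.59675 < 1.3 is false → out
[4] lift (-4,-10): star map gives 2.18034; window check 0.5 ≤ 2.18034 < 1.3 is false → out
[5] lift (1,-1): star map gives 1.61803; window check 0.5 ≤ 1.61803 < 1.3 is false → out
[6] lift (-6,17): star map gives -16.50658; window check 0.5 ≤ -16.50658 < 1.3 is false → out
[7] lift (-16,-23): star map gives -1.78522; window check 0.5 ≤ -1.78522 < 1.3 is false → out

1, 2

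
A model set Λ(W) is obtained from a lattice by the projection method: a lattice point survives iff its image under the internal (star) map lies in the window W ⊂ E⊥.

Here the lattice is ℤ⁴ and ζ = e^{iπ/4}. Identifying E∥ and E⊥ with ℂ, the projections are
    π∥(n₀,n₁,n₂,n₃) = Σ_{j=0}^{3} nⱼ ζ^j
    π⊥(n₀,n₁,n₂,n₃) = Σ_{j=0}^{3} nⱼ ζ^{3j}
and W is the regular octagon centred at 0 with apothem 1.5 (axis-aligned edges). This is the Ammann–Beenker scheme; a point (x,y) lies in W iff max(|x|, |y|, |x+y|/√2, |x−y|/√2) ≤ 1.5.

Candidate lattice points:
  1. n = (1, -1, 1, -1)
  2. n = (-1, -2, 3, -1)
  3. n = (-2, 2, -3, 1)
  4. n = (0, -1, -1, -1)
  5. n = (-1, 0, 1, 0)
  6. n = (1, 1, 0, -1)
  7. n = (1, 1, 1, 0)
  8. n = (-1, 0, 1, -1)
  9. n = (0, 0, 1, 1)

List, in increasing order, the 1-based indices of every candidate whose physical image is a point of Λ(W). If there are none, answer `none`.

Internal map: ζ^{3j} for j=0..3 gives (1,0), (−√2/2,√2/2), (0,−1), (√2/2,√2/2).
candidate 1: n = (1, -1, 1, -1) → π⊥ ≈ (+1.000000, -2.414214); max(|x|,|y|,|x±y|/√2) = 2.414214 > 1.5 ⇒ ∉ W
candidate 2: n = (-1, -2, 3, -1) → π⊥ ≈ (-0.292893, -5.121320); max(|x|,|y|,|x±y|/√2) = 5.121320 > 1.5 ⇒ ∉ W
candidate 3: n = (-2, 2, -3, 1) → π⊥ ≈ (-2.707107, +5.121320); max(|x|,|y|,|x±y|/√2) = 5.535534 > 1.5 ⇒ ∉ W
candidate 4: n = (0, -1, -1, -1) → π⊥ ≈ (+0.000000, -0.414214); max(|x|,|y|,|x±y|/√2) = 0.414214 ≤ 1.5 ⇒ ∈ W
candidate 5: n = (-1, 0, 1, 0) → π⊥ ≈ (-1.000000, -1.000000); max(|x|,|y|,|x±y|/√2) = 1.414214 ≤ 1.5 ⇒ ∈ W
candidate 6: n = (1, 1, 0, -1) → π⊥ ≈ (-0.414214, +0.000000); max(|x|,|y|,|x±y|/√2) = 0.414214 ≤ 1.5 ⇒ ∈ W
candidate 7: n = (1, 1, 1, 0) → π⊥ ≈ (+0.292893, -0.292893); max(|x|,|y|,|x±y|/√2) = 0.414214 ≤ 1.5 ⇒ ∈ W
candidate 8: n = (-1, 0, 1, -1) → π⊥ ≈ (-1.707107, -1.707107); max(|x|,|y|,|x±y|/√2) = 2.414214 > 1.5 ⇒ ∉ W
candidate 9: n = (0, 0, 1, 1) → π⊥ ≈ (+0.707107, -0.292893); max(|x|,|y|,|x±y|/√2) = 0.707107 ≤ 1.5 ⇒ ∈ W

4, 5, 6, 7, 9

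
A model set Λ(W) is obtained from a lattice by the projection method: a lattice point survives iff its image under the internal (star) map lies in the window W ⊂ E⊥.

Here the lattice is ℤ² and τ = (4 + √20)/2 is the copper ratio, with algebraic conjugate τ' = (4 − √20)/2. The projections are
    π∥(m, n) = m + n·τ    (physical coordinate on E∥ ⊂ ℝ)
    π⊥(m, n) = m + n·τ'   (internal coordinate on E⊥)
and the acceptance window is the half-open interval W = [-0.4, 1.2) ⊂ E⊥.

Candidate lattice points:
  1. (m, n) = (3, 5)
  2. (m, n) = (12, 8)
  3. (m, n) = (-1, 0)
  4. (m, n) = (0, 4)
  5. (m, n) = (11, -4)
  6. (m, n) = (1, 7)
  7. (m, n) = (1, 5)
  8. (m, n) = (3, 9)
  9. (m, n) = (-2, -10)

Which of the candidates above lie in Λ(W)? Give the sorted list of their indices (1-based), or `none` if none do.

7, 8, 9

Numerically τ ≈ 4.236068 and τ' = −1/τ ≈ -0.236068.
[1] lift (3,5): star map gives 1.819660; window check -0.4 ≤ 1.819660 < 1.2 is false → out
[2] lift (12,8): star map gives 10.111456; window check -0.4 ≤ 10.111456 < 1.2 is false → out
[3] lift (-1,0): star map gives -1.000000; window check -0.4 ≤ -1.000000 < 1.2 is false → out
[4] lift (0,4): star map gives -0.944272; window check -0.4 ≤ -0.944272 < 1.2 is false → out
[5] lift (11,-4): star map gives 11.944272; window check -0.4 ≤ 11.944272 < 1.2 is false → out
[6] lift (1,7): star map gives -0.652476; window check -0.4 ≤ -0.652476 < 1.2 is false → out
[7] lift (1,5): star map gives -0.180340; window check -0.4 ≤ -0.180340 < 1.2 is true → IN Λ
[8] lift (3,9): star map gives 0.875388; window check -0.4 ≤ 0.875388 < 1.2 is true → IN Λ
[9] lift (-2,-10): star map gives 0.360680; window check -0.4 ≤ 0.360680 < 1.2 is true → IN Λ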